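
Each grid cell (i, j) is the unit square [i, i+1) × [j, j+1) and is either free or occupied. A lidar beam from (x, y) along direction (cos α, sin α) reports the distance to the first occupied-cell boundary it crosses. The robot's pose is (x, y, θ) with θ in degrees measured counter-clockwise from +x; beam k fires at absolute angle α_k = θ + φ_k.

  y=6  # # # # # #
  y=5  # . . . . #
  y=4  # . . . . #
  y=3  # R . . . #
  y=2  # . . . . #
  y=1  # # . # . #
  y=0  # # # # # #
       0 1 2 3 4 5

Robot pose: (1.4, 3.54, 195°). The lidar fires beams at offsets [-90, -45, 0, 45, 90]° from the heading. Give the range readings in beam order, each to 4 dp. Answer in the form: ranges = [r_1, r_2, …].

beam 1: φ=-90°, α=105°
  direction (-0.2588, 0.9659); cell (1,3); t to first gridline: x 1.5455, y 0.4762 (then +3.8637 / +1.0353)
    (1,4) via y @ 0.4762
    (1,5) via y @ 1.5115
    (0,5) via x @ 1.5455  # hit
  → r_1 = 1.5455
beam 2: φ=-45°, α=150°
  direction (-0.8660, 0.5000); cell (1,3); t to first gridline: x 0.4619, y 0.9200 (then +1.1547 / +2.0000)
    (0,3) via x @ 0.4619  # hit
  → r_2 = 0.4619
beam 3: φ=0°, α=195°
  direction (-0.9659, -0.2588); cell (1,3); t to first gridline: x 0.4141, y 2.0864 (then +1.0353 / +3.8637)
    (0,3) via x @ 0.4141  # hit
  → r_3 = 0.4141
beam 4: φ=45°, α=240°
  direction (-0.5000, -0.8660); cell (1,3); t to first gridline: x 0.8000, y 0.6235 (then +2.0000 / +1.1547)
    (1,2) via y @ 0.6235
    (0,2) via x @ 0.8000  # hit
  → r_4 = 0.8000
beam 5: φ=90°, α=285°
  direction (0.2588, -0.9659); cell (1,3); t to first gridline: x 2.3182, y 0.5590 (then +3.8637 / +1.0353)
    (1,2) via y @ 0.5590
    (1,1) via y @ 1.5943  # hit
  → r_5 = 1.5943

ranges = [1.5455, 0.4619, 0.4141, 0.8000, 1.5943]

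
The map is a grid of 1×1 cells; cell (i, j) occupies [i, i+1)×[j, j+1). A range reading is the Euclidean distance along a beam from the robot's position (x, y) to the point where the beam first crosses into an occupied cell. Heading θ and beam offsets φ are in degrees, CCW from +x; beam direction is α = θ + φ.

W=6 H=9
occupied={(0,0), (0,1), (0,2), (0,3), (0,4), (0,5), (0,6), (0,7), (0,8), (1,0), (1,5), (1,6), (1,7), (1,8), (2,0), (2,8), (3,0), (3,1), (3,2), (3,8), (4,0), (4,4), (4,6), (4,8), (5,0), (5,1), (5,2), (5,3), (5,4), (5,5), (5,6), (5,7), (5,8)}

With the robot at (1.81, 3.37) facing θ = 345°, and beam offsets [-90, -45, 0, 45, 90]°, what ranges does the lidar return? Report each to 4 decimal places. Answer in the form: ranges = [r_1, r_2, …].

ranges = [2.4536, 2.3800, 1.4296, 2.5288, 4.7933]

beam 1: φ=-90°, α=255°
  cosα=-0.2588 sinα=-0.9659 | (1,3) | tMaxX 3.1296 tMaxY 0.3831 | tΔX 3.8637 tΔY 1.0353
    t=0.3831 [y] (1,2)
    t=1.4183 [y] (1,1)
    t=2.4536 [y] (1,0) — stop
  → r_1 = 2.4536
beam 2: φ=-45°, α=300°
  cosα=0.5000 sinα=-0.8660 | (1,3) | tMaxX 0.3800 tMaxY 0.4272 | tΔX 2.0000 tΔY 1.1547
    t=0.3800 [x] (2,3)
    t=0.4272 [y] (2,2)
    t=1.5819 [y] (2,1)
    t=2.3800 [x] (3,1) — stop
  → r_2 = 2.3800
beam 3: φ=0°, α=345°
  cosα=0.9659 sinα=-0.2588 | (1,3) | tMaxX 0.1967 tMaxY 1.4296 | tΔX 1.0353 tΔY 3.8637
    t=0.1967 [x] (2,3)
    t=1.2320 [x] (3,3)
    t=1.4296 [y] (3,2) — stop
  → r_3 = 1.4296
beam 4: φ=45°, α=30°
  cosα=0.8660 sinα=0.5000 | (1,3) | tMaxX 0.2194 tMaxY 1.2600 | tΔX 1.1547 tΔY 2.0000
    t=0.2194 [x] (2,3)
    t=1.2600 [y] (2,4)
    t=1.3741 [x] (3,4)
    t=2.5288 [x] (4,4) — stop
  → r_4 = 2.5288
beam 5: φ=90°, α=75°
  cosα=0.2588 sinα=0.9659 | (1,3) | tMaxX 0.7341 tMaxY 0.6522 | tΔX 3.8637 tΔY 1.0353
    t=0.6522 [y] (1,4)
    t=0.7341 [x] (2,4)
    t=1.6875 [y] (2,5)
    t=2.7228 [y] (2,6)
    t=3.7581 [y] (2,7)
    t=4.5978 [x] (3,7)
    t=4.7933 [y] (3,8) — stop
  → r_5 = 4.7933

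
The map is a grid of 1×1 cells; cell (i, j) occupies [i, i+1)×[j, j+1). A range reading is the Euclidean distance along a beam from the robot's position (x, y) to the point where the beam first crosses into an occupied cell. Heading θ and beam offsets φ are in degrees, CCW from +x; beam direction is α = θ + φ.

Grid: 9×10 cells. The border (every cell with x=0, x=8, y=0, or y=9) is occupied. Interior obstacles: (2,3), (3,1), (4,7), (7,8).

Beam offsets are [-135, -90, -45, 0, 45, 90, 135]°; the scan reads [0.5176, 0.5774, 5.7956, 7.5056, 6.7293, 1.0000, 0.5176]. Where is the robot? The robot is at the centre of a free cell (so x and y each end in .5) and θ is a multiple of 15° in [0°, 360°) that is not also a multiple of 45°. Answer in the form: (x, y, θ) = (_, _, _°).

The pose lattice has 52·16 = 832 candidates. Test each by forward raycasting.
  (3.5, 8.5, 255°): beam 1 = 0.5774 ≠ 0.5176 ✗
  (3.5, 3.5, 30°): beam 1 = 1.5529 ≠ 0.5176 ✗
  (4.5, 1.5, 165°): beam 1 = 4.0415 ≠ 0.5176 ✗
  (5.5, 2.5, 30°): beam 1 = 1.5529 ≠ 0.5176 ✗
  …
  (7.5, 7.5, 210°): r_1=0.5176, r_2=0.5774, r_3=5.7956, r_4=7.5056, r_5=6.7293, r_6=1.0000, r_7=0.5176 — all match ✓
Unique over the lattice → pose = (7.5, 7.5, 210°).

(x, y, θ) = (7.5, 7.5, 210°)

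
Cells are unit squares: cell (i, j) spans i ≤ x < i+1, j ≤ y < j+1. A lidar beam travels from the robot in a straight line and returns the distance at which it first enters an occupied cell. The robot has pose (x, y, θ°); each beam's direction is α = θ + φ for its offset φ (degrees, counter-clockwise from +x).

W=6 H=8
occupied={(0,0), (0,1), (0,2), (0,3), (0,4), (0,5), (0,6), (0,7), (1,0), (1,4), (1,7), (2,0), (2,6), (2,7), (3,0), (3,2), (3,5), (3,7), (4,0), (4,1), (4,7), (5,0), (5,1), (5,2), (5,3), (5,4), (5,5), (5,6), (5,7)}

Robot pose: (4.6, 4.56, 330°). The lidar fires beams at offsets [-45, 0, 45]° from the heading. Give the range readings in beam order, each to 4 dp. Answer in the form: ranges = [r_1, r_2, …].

ranges = [1.5455, 0.4619, 0.4141]

beam 1: φ=-45°, α=285°
  dir = (cos 285°, sin 285°) = (0.2588, -0.9659); from cell (4,4)
  next x-line at t=1.5455, next y-line at t=0.5798; Δt_x=3.8637, Δt_y=1.0353
    y: enter (4,3) at t=0.5798
    x: enter (5,3) at t=1.5455 ← occupied
  → r_1 = 1.5455
beam 2: φ=0°, α=330°
  dir = (cos 330°, sin 330°) = (0.8660, -0.5000); from cell (4,4)
  next x-line at t=0.4619, next y-line at t=1.1200; Δt_x=1.1547, Δt_y=2.0000
    x: enter (5,4) at t=0.4619 ← occupied
  → r_2 = 0.4619
beam 3: φ=45°, α=15°
  dir = (cos 15°, sin 15°) = (0.9659, 0.2588); from cell (4,4)
  next x-line at t=0.4141, next y-line at t=1.7000; Δt_x=1.0353, Δt_y=3.8637
    x: enter (5,4) at t=0.4141 ← occupied
  → r_3 = 0.4141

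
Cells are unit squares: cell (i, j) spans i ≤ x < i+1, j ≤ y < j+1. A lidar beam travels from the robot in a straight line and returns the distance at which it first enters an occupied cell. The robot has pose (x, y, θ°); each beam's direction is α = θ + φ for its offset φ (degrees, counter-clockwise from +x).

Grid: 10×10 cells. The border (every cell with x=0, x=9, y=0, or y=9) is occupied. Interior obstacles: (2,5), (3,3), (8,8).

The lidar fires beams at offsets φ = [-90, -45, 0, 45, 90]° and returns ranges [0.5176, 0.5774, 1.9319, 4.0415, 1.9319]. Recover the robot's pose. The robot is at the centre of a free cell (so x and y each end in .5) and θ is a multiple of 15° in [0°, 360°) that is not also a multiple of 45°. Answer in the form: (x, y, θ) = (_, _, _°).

(x, y, θ) = (1.5, 4.5, 255°)

Candidates: 61 free-cell centres × 16 headings = 976 poses. Raycast each; keep the one whose scan matches to 4 dp.
  (7.5, 8.5, 300°): beam 1 = 5.1962 ≠ 0.5176 ✗
  (7.5, 6.5, 240°): beam 1 = 5.0000 ≠ 0.5176 ✗
  (2.5, 7.5, 345°): beam 1 = 1.5529 ≠ 0.5176 ✗
  (6.5, 3.5, 60°): beam 1 = 2.8868 ≠ 0.5176 ✗
  (5.5, 8.5, 210°): beam 1 = 0.5774 ≠ 0.5176 ✗
  …
  (1.5, 4.5, 255°): r_1=0.5176, r_2=0.5774, r_3=1.9319, r_4=4.0415, r_5=1.9319 — all match ✓
No second candidate reproduces the full scan.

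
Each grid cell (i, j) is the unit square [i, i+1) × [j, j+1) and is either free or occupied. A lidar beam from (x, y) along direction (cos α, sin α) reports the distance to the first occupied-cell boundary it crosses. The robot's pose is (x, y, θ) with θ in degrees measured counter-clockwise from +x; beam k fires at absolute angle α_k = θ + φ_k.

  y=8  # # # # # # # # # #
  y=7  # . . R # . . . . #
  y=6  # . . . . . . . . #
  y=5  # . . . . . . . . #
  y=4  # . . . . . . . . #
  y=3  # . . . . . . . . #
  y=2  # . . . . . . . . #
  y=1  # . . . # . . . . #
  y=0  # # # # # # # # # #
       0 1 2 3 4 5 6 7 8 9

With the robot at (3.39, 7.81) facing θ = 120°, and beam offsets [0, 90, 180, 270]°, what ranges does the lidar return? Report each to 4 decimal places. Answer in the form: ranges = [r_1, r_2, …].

beam 1: φ=0°, α=120°
  d=(-0.5000,0.8660)  start (3,7)  tX=0.7800 tY=0.2194  stride 1/|dx|=2.0000 1/|dy|=1.1547
    cross y-line → (3,8), t=0.2194 (wall)
  → r_1 = 0.2194
beam 2: φ=90°, α=210°
  d=(-0.8660,-0.5000)  start (3,7)  tX=0.4503 tY=1.6200  stride 1/|dx|=1.1547 1/|dy|=2.0000
    cross x-line → (2,7), t=0.4503
    cross x-line → (1,7), t=1.6050
    cross y-line → (1,6), t=1.6200
    cross x-line → (0,6), t=2.7597 (wall)
  → r_2 = 2.7597
beam 3: φ=180°, α=300°
  d=(0.5000,-0.8660)  start (3,7)  tX=1.2200 tY=0.9353  stride 1/|dx|=2.0000 1/|dy|=1.1547
    cross y-line → (3,6), t=0.9353
    cross x-line → (4,6), t=1.2200
    cross y-line → (4,5), t=2.0900
    cross x-line → (5,5), t=3.2200
    cross y-line → (5,4), t=3.2447
    cross y-line → (5,3), t=4.3994
    cross x-line → (6,3), t=5.2200
    cross y-line → (6,2), t=5.5541
    cross y-line → (6,1), t=6.7088
    cross x-line → (7,1), t=7.2200
    cross y-line → (7,0), t=7.8635 (wall)
  → r_3 = 7.8635
beam 4: φ=270°, α=30°
  d=(0.8660,0.5000)  start (3,7)  tX=0.7044 tY=0.3800  stride 1/|dx|=1.1547 1/|dy|=2.0000
    cross y-line → (3,8), t=0.3800 (wall)
  → r_4 = 0.3800

ranges = [0.2194, 2.7597, 7.8635, 0.3800]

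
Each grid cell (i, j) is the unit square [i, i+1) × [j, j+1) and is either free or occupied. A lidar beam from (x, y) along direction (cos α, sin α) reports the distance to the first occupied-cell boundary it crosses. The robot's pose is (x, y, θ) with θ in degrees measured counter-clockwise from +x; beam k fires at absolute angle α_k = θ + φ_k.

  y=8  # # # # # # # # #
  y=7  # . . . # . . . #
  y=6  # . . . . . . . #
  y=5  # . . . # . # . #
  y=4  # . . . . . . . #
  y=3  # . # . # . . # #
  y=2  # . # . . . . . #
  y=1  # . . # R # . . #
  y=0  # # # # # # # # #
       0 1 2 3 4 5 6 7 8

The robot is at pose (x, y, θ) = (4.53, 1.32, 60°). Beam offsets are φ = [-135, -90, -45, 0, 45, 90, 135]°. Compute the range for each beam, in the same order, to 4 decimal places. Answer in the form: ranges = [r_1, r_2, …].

ranges = [0.3313, 0.5427, 0.4866, 4.2493, 1.7393, 0.6120, 0.5487]

beam 1: φ=-135°, α=285°
  d=(0.2588,-0.9659)  start (4,1)  tX=1.8159 tY=0.3313  stride 1/|dx|=3.8637 1/|dy|=1.0353
    cross y-line → (4,0), t=0.3313 (wall)
  → r_1 = 0.3313
beam 2: φ=-90°, α=330°
  d=(0.8660,-0.5000)  start (4,1)  tX=0.5427 tY=0.6400  stride 1/|dx|=1.1547 1/|dy|=2.0000
    cross x-line → (5,1), t=0.5427 (wall)
  → r_2 = 0.5427
beam 3: φ=-45°, α=15°
  d=(0.9659,0.2588)  start (4,1)  tX=0.4866 tY=2.6273  stride 1/|dx|=1.0353 1/|dy|=3.8637
    cross x-line → (5,1), t=0.4866 (wall)
  → r_3 = 0.4866
beam 4: φ=0°, α=60°
  d=(0.5000,0.8660)  start (4,1)  tX=0.9400 tY=0.7852  stride 1/|dx|=2.0000 1/|dy|=1.1547
    cross y-line → (4,2), t=0.7852
    cross x-line → (5,2), t=0.9400
    cross y-line → (5,3), t=1.9399
    cross x-line → (6,3), t=2.9400
    cross y-line → (6,4), t=3.0946
    cross y-line → (6,5), t=4.2493 (wall)
  → r_4 = 4.2493
beam 5: φ=45°, α=105°
  d=(-0.2588,0.9659)  start (4,1)  tX=2.0478 tY=0.7040  stride 1/|dx|=3.8637 1/|dy|=1.0353
    cross y-line → (4,2), t=0.7040
    cross y-line → (4,3), t=1.7393 (wall)
  → r_5 = 1.7393
beam 6: φ=90°, α=150°
  d=(-0.8660,0.5000)  start (4,1)  tX=0.6120 tY=1.3600  stride 1/|dx|=1.1547 1/|dy|=2.0000
    cross x-line → (3,1), t=0.6120 (wall)
  → r_6 = 0.6120
beam 7: φ=135°, α=195°
  d=(-0.9659,-0.2588)  start (4,1)  tX=0.5487 tY=1.2364  stride 1/|dx|=1.0353 1/|dy|=3.8637
    cross x-line → (3,1), t=0.5487 (wall)
  → r_7 = 0.5487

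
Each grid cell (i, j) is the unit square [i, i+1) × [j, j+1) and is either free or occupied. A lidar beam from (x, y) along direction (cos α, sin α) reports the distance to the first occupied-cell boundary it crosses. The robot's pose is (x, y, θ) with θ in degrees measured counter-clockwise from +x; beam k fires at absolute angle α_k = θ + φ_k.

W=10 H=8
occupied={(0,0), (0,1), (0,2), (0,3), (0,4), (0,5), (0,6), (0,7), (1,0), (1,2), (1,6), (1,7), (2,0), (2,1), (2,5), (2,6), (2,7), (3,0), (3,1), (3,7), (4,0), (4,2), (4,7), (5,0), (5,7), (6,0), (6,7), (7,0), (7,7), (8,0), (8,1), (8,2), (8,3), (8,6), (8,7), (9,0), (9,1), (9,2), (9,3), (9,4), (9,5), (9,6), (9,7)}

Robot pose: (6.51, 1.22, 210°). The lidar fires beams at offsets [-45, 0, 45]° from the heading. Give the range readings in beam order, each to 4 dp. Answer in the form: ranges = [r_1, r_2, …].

ranges = [2.5985, 0.4400, 0.2278]

beam 1: φ=-45°, α=165°
  dir = (cos 165°, sin 165°) = (-0.9659, 0.2588); from cell (6,1)
  next x-line at t=0.5280, next y-line at t=3.0137; Δt_x=1.0353, Δt_y=3.8637
    x: enter (5,1) at t=0.5280
    x: enter (4,1) at t=1.5633
    x: enter (3,1) at t=2.5985 ← occupied
  → r_1 = 2.5985
beam 2: φ=0°, α=210°
  dir = (cos 210°, sin 210°) = (-0.8660, -0.5000); from cell (6,1)
  next x-line at t=0.5889, next y-line at t=0.4400; Δt_x=1.1547, Δt_y=2.0000
    y: enter (6,0) at t=0.4400 ← occupied
  → r_2 = 0.4400
beam 3: φ=45°, α=255°
  dir = (cos 255°, sin 255°) = (-0.2588, -0.9659); from cell (6,1)
  next x-line at t=1.9705, next y-line at t=0.2278; Δt_x=3.8637, Δt_y=1.0353
    y: enter (6,0) at t=0.2278 ← occupied
  → r_3 = 0.2278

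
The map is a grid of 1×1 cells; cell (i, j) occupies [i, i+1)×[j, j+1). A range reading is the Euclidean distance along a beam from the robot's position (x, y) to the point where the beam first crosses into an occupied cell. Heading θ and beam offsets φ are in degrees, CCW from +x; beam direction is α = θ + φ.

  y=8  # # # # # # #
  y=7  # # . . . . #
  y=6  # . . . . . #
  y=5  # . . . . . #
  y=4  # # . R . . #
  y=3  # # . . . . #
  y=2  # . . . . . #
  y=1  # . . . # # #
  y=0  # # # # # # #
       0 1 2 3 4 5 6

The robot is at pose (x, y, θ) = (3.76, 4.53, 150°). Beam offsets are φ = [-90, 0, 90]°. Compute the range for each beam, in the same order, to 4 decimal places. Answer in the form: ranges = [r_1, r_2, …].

ranges = [4.0068, 3.1870, 4.0761]

beam 1: φ=-90°, α=60°
  d=(0.5000,0.8660)  start (3,4)  tX=0.4800 tY=0.5427  stride 1/|dx|=2.0000 1/|dy|=1.1547
    cross x-line → (4,4), t=0.4800
    cross y-line → (4,5), t=0.5427
    cross y-line → (4,6), t=1.6974
    cross x-line → (5,6), t=2.4800
    cross y-line → (5,7), t=2.8521
    cross y-line → (5,8), t=4.0068 (wall)
  → r_1 = 4.0068
beam 2: φ=0°, α=150°
  d=(-0.8660,0.5000)  start (3,4)  tX=0.8776 tY=0.9400  stride 1/|dx|=1.1547 1/|dy|=2.0000
    cross x-line → (2,4), t=0.8776
    cross y-line → (2,5), t=0.9400
    cross x-line → (1,5), t=2.0323
    cross y-line → (1,6), t=2.9400
    cross x-line → (0,6), t=3.1870 (wall)
  → r_2 = 3.1870
beam 3: φ=90°, α=240°
  d=(-0.5000,-0.8660)  start (3,4)  tX=1.5200 tY=0.6120  stride 1/|dx|=2.0000 1/|dy|=1.1547
    cross y-line → (3,3), t=0.6120
    cross x-line → (2,3), t=1.5200
    cross y-line → (2,2), t=1.7667
    cross y-line → (2,1), t=2.9214
    cross x-line → (1,1), t=3.5200
    cross y-line → (1,0), t=4.0761 (wall)
  → r_3 = 4.0761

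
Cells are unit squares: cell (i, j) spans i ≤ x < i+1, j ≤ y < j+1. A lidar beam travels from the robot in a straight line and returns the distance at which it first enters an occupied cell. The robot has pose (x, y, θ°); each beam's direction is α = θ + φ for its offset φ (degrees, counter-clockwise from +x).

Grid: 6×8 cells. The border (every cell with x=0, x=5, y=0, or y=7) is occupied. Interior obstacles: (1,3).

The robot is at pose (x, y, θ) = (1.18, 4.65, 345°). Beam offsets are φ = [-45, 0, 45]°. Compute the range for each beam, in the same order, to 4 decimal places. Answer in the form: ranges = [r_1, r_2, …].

ranges = [0.7506, 3.9548, 4.4110]

beam 1: φ=-45°, α=300°
  direction (0.5000, -0.8660); cell (1,4); t to first gridline: x 1.6400, y 0.7506 (then +2.0000 / +1.1547)
    (1,3) via y @ 0.7506  # hit
  → r_1 = 0.7506
beam 2: φ=0°, α=345°
  direction (0.9659, -0.2588); cell (1,4); t to first gridline: x 0.8489, y 2.5114 (then +1.0353 / +3.8637)
    (2,4) via x @ 0.8489
    (3,4) via x @ 1.8842
    (3,3) via y @ 2.5114
    (4,3) via x @ 2.9195
    (5,3) via x @ 3.9548  # hit
  → r_2 = 3.9548
beam 3: φ=45°, α=30°
  direction (0.8660, 0.5000); cell (1,4); t to first gridline: x 0.9469, y 0.7000 (then +1.1547 / +2.0000)
    (1,5) via y @ 0.7000
    (2,5) via x @ 0.9469
    (3,5) via x @ 2.1016
    (3,6) via y @ 2.7000
    (4,6) via x @ 3.2563
    (5,6) via x @ 4.4110  # hit
  → r_3 = 4.4110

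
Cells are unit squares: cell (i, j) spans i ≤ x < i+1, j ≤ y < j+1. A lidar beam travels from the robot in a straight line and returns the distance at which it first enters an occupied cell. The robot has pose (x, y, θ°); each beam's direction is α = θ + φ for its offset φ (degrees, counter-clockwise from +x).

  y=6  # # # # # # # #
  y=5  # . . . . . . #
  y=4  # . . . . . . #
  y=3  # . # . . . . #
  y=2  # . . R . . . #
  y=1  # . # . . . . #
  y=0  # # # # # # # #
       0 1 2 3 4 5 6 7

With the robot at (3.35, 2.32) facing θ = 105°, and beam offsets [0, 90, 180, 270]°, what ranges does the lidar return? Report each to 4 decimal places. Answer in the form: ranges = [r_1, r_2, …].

ranges = [1.3523, 1.2364, 1.3666, 3.7788]

beam 1: φ=0°, α=105°
  direction (-0.2588, 0.9659); cell (3,2); t to first gridline: x 1.3523, y 0.7040 (then +3.8637 / +1.0353)
    (3,3) via y @ 0.7040
    (2,3) via x @ 1.3523  # hit
  → r_1 = 1.3523
beam 2: φ=90°, α=195°
  direction (-0.9659, -0.2588); cell (3,2); t to first gridline: x 0.3623, y 1.2364 (then +1.0353 / +3.8637)
    (2,2) via x @ 0.3623
    (2,1) via y @ 1.2364  # hit
  → r_2 = 1.2364
beam 3: φ=180°, α=285°
  direction (0.2588, -0.9659); cell (3,2); t to first gridline: x 2.5114, y 0.3313 (then +3.8637 / +1.0353)
    (3,1) via y @ 0.3313
    (3,0) via y @ 1.3666  # hit
  → r_3 = 1.3666
beam 4: φ=270°, α=15°
  direction (0.9659, 0.2588); cell (3,2); t to first gridline: x 0.6729, y 2.6273 (then +1.0353 / +3.8637)
    (4,2) via x @ 0.6729
    (5,2) via x @ 1.7082
    (5,3) via y @ 2.6273
    (6,3) via x @ 2.7435
    (7,3) via x @ 3.7788  # hit
  → r_4 = 3.7788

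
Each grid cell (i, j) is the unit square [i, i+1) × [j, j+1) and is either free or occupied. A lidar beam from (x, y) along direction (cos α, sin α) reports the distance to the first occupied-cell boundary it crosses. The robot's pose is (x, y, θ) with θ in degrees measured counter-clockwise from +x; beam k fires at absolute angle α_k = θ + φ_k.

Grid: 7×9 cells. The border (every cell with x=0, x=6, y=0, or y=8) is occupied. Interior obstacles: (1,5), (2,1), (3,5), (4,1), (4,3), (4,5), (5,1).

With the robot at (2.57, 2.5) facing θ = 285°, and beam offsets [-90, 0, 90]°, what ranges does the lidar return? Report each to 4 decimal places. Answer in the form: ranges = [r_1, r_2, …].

ranges = [1.6254, 0.5176, 1.9319]

beam 1: φ=-90°, α=195°
  direction (-0.9659, -0.2588); cell (2,2); t to first gridline: x 0.5901, y 1.9319 (then +1.0353 / +3.8637)
    (1,2) via x @ 0.5901
    (0,2) via x @ 1.6254  # hit
  → r_1 = 1.6254
beam 2: φ=0°, α=285°
  direction (0.2588, -0.9659); cell (2,2); t to first gridline: x 1.6614, y 0.5176 (then +3.8637 / +1.0353)
    (2,1) via y @ 0.5176  # hit
  → r_2 = 0.5176
beam 3: φ=90°, α=15°
  direction (0.9659, 0.2588); cell (2,2); t to first gridline: x 0.4452, y 1.9319 (then +1.0353 / +3.8637)
    (3,2) via x @ 0.4452
    (4,2) via x @ 1.4804
    (4,3) via y @ 1.9319  # hit
  → r_3 = 1.9319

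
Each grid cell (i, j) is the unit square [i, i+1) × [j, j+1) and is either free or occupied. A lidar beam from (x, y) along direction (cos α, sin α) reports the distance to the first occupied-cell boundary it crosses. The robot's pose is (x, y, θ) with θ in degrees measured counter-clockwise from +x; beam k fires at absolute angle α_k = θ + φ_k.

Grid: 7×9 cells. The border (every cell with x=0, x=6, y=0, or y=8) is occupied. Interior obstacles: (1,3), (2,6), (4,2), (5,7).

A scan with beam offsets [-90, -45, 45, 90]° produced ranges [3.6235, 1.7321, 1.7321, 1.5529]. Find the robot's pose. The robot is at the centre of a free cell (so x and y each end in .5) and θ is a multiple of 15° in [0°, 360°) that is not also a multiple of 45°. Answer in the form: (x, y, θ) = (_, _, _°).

(x, y, θ) = (3.5, 2.5, 195°)

Candidates: 31 free-cell centres × 16 headings = 496 poses. Raycast each; keep the one whose scan matches to 4 dp.
  (4.5, 1.5, 30°): beam 1 = 0.5774 ≠ 3.6235 ✗
  (5.5, 2.5, 75°): beam 1 = 0.5176 ≠ 3.6235 ✗
  (3.5, 4.5, 105°): beam 1 = 2.5882 ≠ 3.6235 ✗
  …
  (3.5, 2.5, 195°): r_1=3.6235, r_2=1.7321, r_3=1.7321, r_4=1.5529 — all match ✓
Unique over the lattice → pose = (3.5, 2.5, 195°).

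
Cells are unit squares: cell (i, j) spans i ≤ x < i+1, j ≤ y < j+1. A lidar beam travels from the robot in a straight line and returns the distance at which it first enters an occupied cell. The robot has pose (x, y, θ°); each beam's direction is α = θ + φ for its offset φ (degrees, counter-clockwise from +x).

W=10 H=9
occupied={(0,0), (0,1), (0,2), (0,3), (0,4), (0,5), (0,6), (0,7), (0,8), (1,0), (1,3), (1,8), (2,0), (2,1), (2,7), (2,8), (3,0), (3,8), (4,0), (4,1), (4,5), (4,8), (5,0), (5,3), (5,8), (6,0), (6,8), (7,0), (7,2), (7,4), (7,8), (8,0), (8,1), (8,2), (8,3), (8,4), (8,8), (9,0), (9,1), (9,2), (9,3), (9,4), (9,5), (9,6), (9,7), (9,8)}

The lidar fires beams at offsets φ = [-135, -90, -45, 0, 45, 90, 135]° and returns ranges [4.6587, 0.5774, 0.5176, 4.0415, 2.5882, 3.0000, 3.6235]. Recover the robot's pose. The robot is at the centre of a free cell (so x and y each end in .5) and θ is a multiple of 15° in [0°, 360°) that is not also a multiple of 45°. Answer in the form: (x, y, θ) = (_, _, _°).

(x, y, θ) = (4.5, 4.5, 150°)

Candidates: 44 free-cell centres × 16 headings = 704 poses. Raycast each; keep the one whose scan matches to 4 dp.
  (8.5, 6.5, 30°): beam 1 = 1.5529 ≠ 4.6587 ✗
  (6.5, 6.5, 120°): beam 1 = 2.5882 ≠ 4.6587 ✗
  (7.5, 6.5, 60°): beam 1 = 1.5529 ≠ 4.6587 ✗
  (5.5, 7.5, 300°): beam 1 = 1.9319 ≠ 4.6587 ✗
  (6.5, 2.5, 120°): beam 1 = 0.5176 ≠ 4.6587 ✗
  …
  (4.5, 4.5, 150°): r_1=4.6587, r_2=0.5774, r_3=0.5176, r_4=4.0415, r_5=2.5882, r_6=3.0000, r_7=3.6235 — all match ✓
Unique over the lattice → pose = (4.5, 4.5, 150°).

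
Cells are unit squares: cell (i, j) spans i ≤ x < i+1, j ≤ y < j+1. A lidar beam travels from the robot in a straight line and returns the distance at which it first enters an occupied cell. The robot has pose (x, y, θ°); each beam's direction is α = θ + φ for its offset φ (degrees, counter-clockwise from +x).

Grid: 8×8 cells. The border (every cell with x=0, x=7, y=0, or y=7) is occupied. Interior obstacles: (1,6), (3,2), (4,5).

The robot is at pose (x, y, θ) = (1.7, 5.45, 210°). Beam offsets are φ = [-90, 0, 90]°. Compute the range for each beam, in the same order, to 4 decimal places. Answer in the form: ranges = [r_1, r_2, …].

ranges = [0.6351, 0.8083, 2.8290]

beam 1: φ=-90°, α=120°
  cosα=-0.5000 sinα=0.8660 | (1,5) | tMaxX 1.4000 tMaxY 0.6351 | tΔX 2.0000 tΔY 1.1547
    t=0.6351 [y] (1,6) — stop
  → r_1 = 0.6351
beam 2: φ=0°, α=210°
  cosα=-0.8660 sinα=-0.5000 | (1,5) | tMaxX 0.8083 tMaxY 0.9000 | tΔX 1.1547 tΔY 2.0000
    t=0.8083 [x] (0,5) — stop
  → r_2 = 0.8083
beam 3: φ=90°, α=300°
  cosα=0.5000 sinα=-0.8660 | (1,5) | tMaxX 0.6000 tMaxY 0.5196 | tΔX 2.0000 tΔY 1.1547
    t=0.5196 [y] (1,4)
    t=0.6000 [x] (2,4)
    t=1.6743 [y] (2,3)
    t=2.6000 [x] (3,3)
    t=2.8290 [y] (3,2) — stop
  → r_3 = 2.8290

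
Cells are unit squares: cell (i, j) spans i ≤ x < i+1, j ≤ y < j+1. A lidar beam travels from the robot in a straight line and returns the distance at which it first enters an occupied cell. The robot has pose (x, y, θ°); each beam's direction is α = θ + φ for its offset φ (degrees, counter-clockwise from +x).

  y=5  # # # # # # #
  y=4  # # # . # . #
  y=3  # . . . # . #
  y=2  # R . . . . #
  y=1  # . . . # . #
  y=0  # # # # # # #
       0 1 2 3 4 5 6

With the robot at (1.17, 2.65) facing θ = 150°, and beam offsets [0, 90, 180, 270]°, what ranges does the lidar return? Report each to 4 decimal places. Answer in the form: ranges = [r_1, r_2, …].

beam 1: φ=0°, α=150°
  dir = (cos 150°, sin 150°) = (-0.8660, 0.5000); from cell (1,2)
  next x-line at t=0.1963, next y-line at t=0.7000; Δt_x=1.1547, Δt_y=2.0000
    x: enter (0,2) at t=0.1963 ← occupied
  → r_1 = 0.1963
beam 2: φ=90°, α=240°
  dir = (cos 240°, sin 240°) = (-0.5000, -0.8660); from cell (1,2)
  next x-line at t=0.3400, next y-line at t=0.7506; Δt_x=2.0000, Δt_y=1.1547
    x: enter (0,2) at t=0.3400 ← occupied
  → r_2 = 0.3400
beam 3: φ=180°, α=330°
  dir = (cos 330°, sin 330°) = (0.8660, -0.5000); from cell (1,2)
  next x-line at t=0.9584, next y-line at t=1.3000; Δt_x=1.1547, Δt_y=2.0000
    x: enter (2,2) at t=0.9584
    y: enter (2,1) at t=1.3000
    x: enter (3,1) at t=2.1131
    x: enter (4,1) at t=3.2678 ← occupied
  → r_3 = 3.2678
beam 4: φ=270°, α=60°
  dir = (cos 60°, sin 60°) = (0.5000, 0.8660); from cell (1,2)
  next x-line at t=1.6600, next y-line at t=0.4041; Δt_x=2.0000, Δt_y=1.1547
    y: enter (1,3) at t=0.4041
    y: enter (1,4) at t=1.5588 ← occupied
  → r_4 = 1.5588

ranges = [0.1963, 0.3400, 3.2678, 1.5588]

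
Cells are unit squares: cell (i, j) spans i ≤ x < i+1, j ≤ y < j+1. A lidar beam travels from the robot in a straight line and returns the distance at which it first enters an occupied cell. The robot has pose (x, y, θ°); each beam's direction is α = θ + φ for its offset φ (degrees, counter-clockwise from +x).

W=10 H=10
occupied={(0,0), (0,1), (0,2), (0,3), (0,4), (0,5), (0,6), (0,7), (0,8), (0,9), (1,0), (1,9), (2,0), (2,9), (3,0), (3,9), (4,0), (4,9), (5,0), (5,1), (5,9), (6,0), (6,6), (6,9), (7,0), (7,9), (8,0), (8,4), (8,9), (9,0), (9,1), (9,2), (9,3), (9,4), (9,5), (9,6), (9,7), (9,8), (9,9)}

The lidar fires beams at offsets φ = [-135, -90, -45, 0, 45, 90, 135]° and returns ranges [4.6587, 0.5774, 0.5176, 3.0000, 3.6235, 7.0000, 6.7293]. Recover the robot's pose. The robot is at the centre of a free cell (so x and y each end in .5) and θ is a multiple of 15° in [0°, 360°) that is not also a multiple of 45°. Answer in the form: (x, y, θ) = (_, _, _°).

The pose lattice has 61·16 = 976 candidates. Test each by forward raycasting.
  (6.5, 5.5, 240°): beam 1 = 0.5176 ≠ 4.6587 ✗
  (7.5, 2.5, 120°): beam 1 = 1.5529 ≠ 4.6587 ✗
  (8.5, 5.5, 150°): beam 1 = 0.5176 ≠ 4.6587 ✗
  (3.5, 7.5, 15°): beam 1 = 5.0000 ≠ 4.6587 ✗
  …
  (5.5, 2.5, 330°): r_1=4.6587, r_2=0.5774, r_3=0.5176, r_4=3.0000, r_5=3.6235, r_6=7.0000, r_7=6.7293 — all match ✓
No second candidate reproduces the full scan.

(x, y, θ) = (5.5, 2.5, 330°)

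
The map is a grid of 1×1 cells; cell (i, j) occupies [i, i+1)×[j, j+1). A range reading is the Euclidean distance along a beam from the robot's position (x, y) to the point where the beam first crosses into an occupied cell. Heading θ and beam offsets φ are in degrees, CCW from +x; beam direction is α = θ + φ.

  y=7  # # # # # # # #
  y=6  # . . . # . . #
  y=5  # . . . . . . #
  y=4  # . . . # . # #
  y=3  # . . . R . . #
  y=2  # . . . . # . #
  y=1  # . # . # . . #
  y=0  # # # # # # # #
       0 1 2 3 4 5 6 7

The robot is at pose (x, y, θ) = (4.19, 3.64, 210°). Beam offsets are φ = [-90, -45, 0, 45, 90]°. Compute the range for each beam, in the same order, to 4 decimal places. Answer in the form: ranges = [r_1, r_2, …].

ranges = [3.8798, 3.3025, 3.6835, 2.7331, 1.6200]

beam 1: φ=-90°, α=120°
  cosα=-0.5000 sinα=0.8660 | (4,3) | tMaxX 0.3800 tMaxY 0.4157 | tΔX 2.0000 tΔY 1.1547
    t=0.3800 [x] (3,3)
    t=0.4157 [y] (3,4)
    t=1.5704 [y] (3,5)
    t=2.3800 [x] (2,5)
    t=2.7251 [y] (2,6)
    t=3.8798 [y] (2,7) — stop
  → r_1 = 3.8798
beam 2: φ=-45°, α=165°
  cosα=-0.9659 sinα=0.2588 | (4,3) | tMaxX 0.1967 tMaxY 1.3909 | tΔX 1.0353 tΔY 3.8637
    t=0.1967 [x] (3,3)
    t=1.2320 [x] (2,3)
    t=1.3909 [y] (2,4)
    t=2.2673 [x] (1,4)
    t=3.3025 [x] (0,4) — stop
  → r_2 = 3.3025
beam 3: φ=0°, α=210°
  cosα=-0.8660 sinα=-0.5000 | (4,3) | tMaxX 0.2194 tMaxY 1.2800 | tΔX 1.1547 tΔY 2.0000
    t=0.2194 [x] (3,3)
    t=1.2800 [y] (3,2)
    t=1.3741 [x] (2,2)
    t=2.5288 [x] (1,2)
    t=3.2800 [y] (1,1)
    t=3.6835 [x] (0,1) — stop
  → r_3 = 3.6835
beam 4: φ=45°, α=255°
  cosα=-0.2588 sinα=-0.9659 | (4,3) | tMaxX 0.7341 tMaxY 0.6626 | tΔX 3.8637 tΔY 1.0353
    t=0.6626 [y] (4,2)
    t=0.7341 [x] (3,2)
    t=1.6979 [y] (3,1)
    t=2.7331 [y] (3,0) — stop
  → r_4 = 2.7331
beam 5: φ=90°, α=300°
  cosα=0.5000 sinα=-0.8660 | (4,3) | tMaxX 1.6200 tMaxY 0.7390 | tΔX 2.0000 tΔY 1.1547
    t=0.7390 [y] (4,2)
    t=1.6200 [x] (5,2) — stop
  → r_5 = 1.6200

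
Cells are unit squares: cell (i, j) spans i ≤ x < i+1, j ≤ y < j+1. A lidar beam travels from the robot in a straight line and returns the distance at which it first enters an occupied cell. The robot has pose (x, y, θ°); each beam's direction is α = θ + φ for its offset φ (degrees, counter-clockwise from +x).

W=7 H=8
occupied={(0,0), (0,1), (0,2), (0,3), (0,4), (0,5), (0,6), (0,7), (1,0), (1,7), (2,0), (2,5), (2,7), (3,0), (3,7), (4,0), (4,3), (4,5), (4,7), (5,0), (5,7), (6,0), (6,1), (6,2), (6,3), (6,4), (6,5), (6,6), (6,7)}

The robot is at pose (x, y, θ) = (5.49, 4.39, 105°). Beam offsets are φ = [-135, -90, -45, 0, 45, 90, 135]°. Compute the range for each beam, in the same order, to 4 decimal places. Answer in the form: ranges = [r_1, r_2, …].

ranges = [0.5889, 0.5280, 1.0200, 2.7021, 1.2200, 1.5068, 0.9800]

beam 1: φ=-135°, α=330°
  d=(0.8660,-0.5000)  start (5,4)  tX=0.5889 tY=0.7800  stride 1/|dx|=1.1547 1/|dy|=2.0000
    cross x-line → (6,4), t=0.5889 (wall)
  → r_1 = 0.5889
beam 2: φ=-90°, α=15°
  d=(0.9659,0.2588)  start (5,4)  tX=0.5280 tY=2.3569  stride 1/|dx|=1.0353 1/|dy|=3.8637
    cross x-line → (6,4), t=0.5280 (wall)
  → r_2 = 0.5280
beam 3: φ=-45°, α=60°
  d=(0.5000,0.8660)  start (5,4)  tX=1.0200 tY=0.7044  stride 1/|dx|=2.0000 1/|dy|=1.1547
    cross y-line → (5,5), t=0.7044
    cross x-line → (6,5), t=1.0200 (wall)
  → r_3 = 1.0200
beam 4: φ=0°, α=105°
  d=(-0.2588,0.9659)  start (5,4)  tX=1.8932 tY=0.6315  stride 1/|dx|=3.8637 1/|dy|=1.0353
    cross y-line → (5,5), t=0.6315
    cross y-line → (5,6), t=1.6668
    cross x-line → (4,6), t=1.8932
    cross y-line → (4,7), t=2.7021 (wall)
  → r_4 = 2.7021
beam 5: φ=45°, α=150°
  d=(-0.8660,0.5000)  start (5,4)  tX=0.5658 tY=1.2200  stride 1/|dx|=1.1547 1/|dy|=2.0000
    cross x-line → (4,4), t=0.5658
    cross y-line → (4,5), t=1.2200 (wall)
  → r_5 = 1.2200
beam 6: φ=90°, α=195°
  d=(-0.9659,-0.2588)  start (5,4)  tX=0.5073 tY=1.5068  stride 1/|dx|=1.0353 1/|dy|=3.8637
    cross x-line → (4,4), t=0.5073
    cross y-line → (4,3), t=1.5068 (wall)
  → r_6 = 1.5068
beam 7: φ=135°, α=240°
  d=(-0.5000,-0.8660)  start (5,4)  tX=0.9800 tY=0.4503  stride 1/|dx|=2.0000 1/|dy|=1.1547
    cross y-line → (5,3), t=0.4503
    cross x-line → (4,3), t=0.9800 (wall)
  → r_7 = 0.9800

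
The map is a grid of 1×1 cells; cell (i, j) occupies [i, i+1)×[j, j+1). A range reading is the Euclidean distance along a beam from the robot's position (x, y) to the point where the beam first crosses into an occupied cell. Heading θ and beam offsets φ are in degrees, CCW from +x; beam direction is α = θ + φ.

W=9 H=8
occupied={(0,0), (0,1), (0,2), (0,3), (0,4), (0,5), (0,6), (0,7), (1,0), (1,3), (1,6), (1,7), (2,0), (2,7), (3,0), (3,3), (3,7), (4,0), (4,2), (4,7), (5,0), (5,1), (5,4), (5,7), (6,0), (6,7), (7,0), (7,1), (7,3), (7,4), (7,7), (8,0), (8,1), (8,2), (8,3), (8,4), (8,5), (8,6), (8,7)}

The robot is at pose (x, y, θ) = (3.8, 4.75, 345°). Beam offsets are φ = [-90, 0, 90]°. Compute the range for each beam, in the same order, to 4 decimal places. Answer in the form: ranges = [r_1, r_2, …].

beam 1: φ=-90°, α=255°
  direction (-0.2588, -0.9659); cell (3,4); t to first gridline: x 3.0910, y 0.7765 (then +3.8637 / +1.0353)
    (3,3) via y @ 0.7765  # hit
  → r_1 = 0.7765
beam 2: φ=0°, α=345°
  direction (0.9659, -0.2588); cell (3,4); t to first gridline: x 0.2071, y 2.8978 (then +1.0353 / +3.8637)
    (4,4) via x @ 0.2071
    (5,4) via x @ 1.2423  # hit
  → r_2 = 1.2423
beam 3: φ=90°, α=75°
  direction (0.2588, 0.9659); cell (3,4); t to first gridline: x 0.7727, y 0.2588 (then +3.8637 / +1.0353)
    (3,5) via y @ 0.2588
    (4,5) via x @ 0.7727
    (4,6) via y @ 1.2941
    (4,7) via y @ 2.3294  # hit
  → r_3 = 2.3294

ranges = [0.7765, 1.2423, 2.3294]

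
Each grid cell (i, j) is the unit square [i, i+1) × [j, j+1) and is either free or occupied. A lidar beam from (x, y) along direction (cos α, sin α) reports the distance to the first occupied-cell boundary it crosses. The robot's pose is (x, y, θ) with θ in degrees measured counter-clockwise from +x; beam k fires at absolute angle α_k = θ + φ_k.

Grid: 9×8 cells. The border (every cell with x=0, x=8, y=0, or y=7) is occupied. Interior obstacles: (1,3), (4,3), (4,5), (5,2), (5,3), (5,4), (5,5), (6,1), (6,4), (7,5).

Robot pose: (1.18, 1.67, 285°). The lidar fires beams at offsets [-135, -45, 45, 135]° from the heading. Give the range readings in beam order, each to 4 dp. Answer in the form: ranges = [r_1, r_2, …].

ranges = [0.2078, 0.3600, 1.3400, 1.5358]

beam 1: φ=-135°, α=150°
  direction (-0.8660, 0.5000); cell (1,1); t to first gridline: x 0.2078, y 0.6600 (then +1.1547 / +2.0000)
    (0,1) via x @ 0.2078  # hit
  → r_1 = 0.2078
beam 2: φ=-45°, α=240°
  direction (-0.5000, -0.8660); cell (1,1); t to first gridline: x 0.3600, y 0.7736 (then +2.0000 / +1.1547)
    (0,1) via x @ 0.3600  # hit
  → r_2 = 0.3600
beam 3: φ=45°, α=330°
  direction (0.8660, -0.5000); cell (1,1); t to first gridline: x 0.9469, y 1.3400 (then +1.1547 / +2.0000)
    (2,1) via x @ 0.9469
    (2,0) via y @ 1.3400  # hit
  → r_3 = 1.3400
beam 4: φ=135°, α=60°
  direction (0.5000, 0.8660); cell (1,1); t to first gridline: x 1.6400, y 0.3811 (then +2.0000 / +1.1547)
    (1,2) via y @ 0.3811
    (1,3) via y @ 1.5358  # hit
  → r_4 = 1.5358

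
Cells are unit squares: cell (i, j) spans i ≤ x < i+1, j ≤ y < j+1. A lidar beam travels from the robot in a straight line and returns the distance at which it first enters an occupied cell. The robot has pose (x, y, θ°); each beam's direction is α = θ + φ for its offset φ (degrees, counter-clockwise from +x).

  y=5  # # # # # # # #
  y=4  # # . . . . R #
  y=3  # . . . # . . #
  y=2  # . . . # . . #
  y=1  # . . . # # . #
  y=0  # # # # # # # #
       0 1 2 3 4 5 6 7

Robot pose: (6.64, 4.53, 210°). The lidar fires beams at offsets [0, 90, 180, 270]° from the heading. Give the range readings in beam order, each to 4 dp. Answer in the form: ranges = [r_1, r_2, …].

beam 1: φ=0°, α=210°
  direction (-0.8660, -0.5000); cell (6,4); t to first gridline: x 0.7390, y 1.0600 (then +1.1547 / +2.0000)
    (5,4) via x @ 0.7390
    (5,3) via y @ 1.0600
    (4,3) via x @ 1.8937  # hit
  → r_1 = 1.8937
beam 2: φ=90°, α=300°
  direction (0.5000, -0.8660); cell (6,4); t to first gridline: x 0.7200, y 0.6120 (then +2.0000 / +1.1547)
    (6,3) via y @ 0.6120
    (7,3) via x @ 0.7200  # hit
  → r_2 = 0.7200
beam 3: φ=180°, α=30°
  direction (0.8660, 0.5000); cell (6,4); t to first gridline: x 0.4157, y 0.9400 (then +1.1547 / +2.0000)
    (7,4) via x @ 0.4157  # hit
  → r_3 = 0.4157
beam 4: φ=270°, α=120°
  direction (-0.5000, 0.8660); cell (6,4); t to first gridline: x 1.2800, y 0.5427 (then +2.0000 / +1.1547)
    (6,5) via y @ 0.5427  # hit
  → r_4 = 0.5427

ranges = [1.8937, 0.7200, 0.4157, 0.5427]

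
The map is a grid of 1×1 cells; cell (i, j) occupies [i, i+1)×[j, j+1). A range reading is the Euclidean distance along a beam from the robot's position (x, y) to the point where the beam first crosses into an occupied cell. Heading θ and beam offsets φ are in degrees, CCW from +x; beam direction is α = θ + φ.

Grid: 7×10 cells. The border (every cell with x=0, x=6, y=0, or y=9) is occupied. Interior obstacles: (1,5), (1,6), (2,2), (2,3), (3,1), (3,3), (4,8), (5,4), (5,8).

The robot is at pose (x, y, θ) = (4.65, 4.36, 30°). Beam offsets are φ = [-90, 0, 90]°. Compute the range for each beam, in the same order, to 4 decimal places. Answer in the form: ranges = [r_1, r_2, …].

beam 1: φ=-90°, α=300°
  cosα=0.5000 sinα=-0.8660 | (4,4) | tMaxX 0.7000 tMaxY 0.4157 | tΔX 2.0000 tΔY 1.1547
    t=0.4157 [y] (4,3)
    t=0.7000 [x] (5,3)
    t=1.5704 [y] (5,2)
    t=2.7000 [x] (6,2) — stop
  → r_1 = 2.7000
beam 2: φ=0°, α=30°
  cosα=0.8660 sinα=0.5000 | (4,4) | tMaxX 0.4041 tMaxY 1.2800 | tΔX 1.1547 tΔY 2.0000
    t=0.4041 [x] (5,4) — stop
  → r_2 = 0.4041
beam 3: φ=90°, α=120°
  cosα=-0.5000 sinα=0.8660 | (4,4) | tMaxX 1.3000 tMaxY 0.7390 | tΔX 2.0000 tΔY 1.1547
    t=0.7390 [y] (4,5)
    t=1.3000 [x] (3,5)
    t=1.8937 [y] (3,6)
    t=3.0484 [y] (3,7)
    t=3.3000 [x] (2,7)
    t=4.2031 [y] (2,8)
    t=5.3000 [x] (1,8)
    t=5.3578 [y] (1,9) — stop
  → r_3 = 5.3578

ranges = [2.7000, 0.4041, 5.3578]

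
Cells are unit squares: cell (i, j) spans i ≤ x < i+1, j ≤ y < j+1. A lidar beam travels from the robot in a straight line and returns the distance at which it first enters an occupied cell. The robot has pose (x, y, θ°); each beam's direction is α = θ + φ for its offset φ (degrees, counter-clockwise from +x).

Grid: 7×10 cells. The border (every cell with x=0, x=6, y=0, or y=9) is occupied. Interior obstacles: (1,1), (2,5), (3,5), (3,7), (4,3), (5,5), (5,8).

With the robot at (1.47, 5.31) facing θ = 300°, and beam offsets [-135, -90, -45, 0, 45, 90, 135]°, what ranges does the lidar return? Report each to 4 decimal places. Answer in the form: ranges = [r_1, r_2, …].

ranges = [0.4866, 0.5427, 1.8159, 4.9768, 0.5487, 0.6120, 3.8202]

beam 1: φ=-135°, α=165°
  cosα=-0.9659 sinα=0.2588 | (1,5) | tMaxX 0.4866 tMaxY 2.6660 | tΔX 1.0353 tΔY 3.8637
    t=0.4866 [x] (0,5) — stop
  → r_1 = 0.4866
beam 2: φ=-90°, α=210°
  cosα=-0.8660 sinα=-0.5000 | (1,5) | tMaxX 0.5427 tMaxY 0.6200 | tΔX 1.1547 tΔY 2.0000
    t=0.5427 [x] (0,5) — stop
  → r_2 = 0.5427
beam 3: φ=-45°, α=255°
  cosα=-0.2588 sinα=-0.9659 | (1,5) | tMaxX 1.8159 tMaxY 0.3209 | tΔX 3.8637 tΔY 1.0353
    t=0.3209 [y] (1,4)
    t=1.3562 [y] (1,3)
    t=1.8159 [x] (0,3) — stop
  → r_3 = 1.8159
beam 4: φ=0°, α=300°
  cosα=0.5000 sinα=-0.8660 | (1,5) | tMaxX 1.0600 tMaxY 0.3580 | tΔX 2.0000 tΔY 1.1547
    t=0.3580 [y] (1,4)
    t=1.0600 [x] (2,4)
    t=1.5127 [y] (2,3)
    t=2.6674 [y] (2,2)
    t=3.0600 [x] (3,2)
    t=3.8221 [y] (3,1)
    t=4.9768 [y] (3,0) — stop
  → r_4 = 4.9768
beam 5: φ=45°, α=345°
  cosα=0.9659 sinα=-0.2588 | (1,5) | tMaxX 0.5487 tMaxY 1.1977 | tΔX 1.0353 tΔY 3.8637
    t=0.5487 [x] (2,5) — stop
  → r_5 = 0.5487
beam 6: φ=90°, α=30°
  cosα=0.8660 sinα=0.5000 | (1,5) | tMaxX 0.6120 tMaxY 1.3800 | tΔX 1.1547 tΔY 2.0000
    t=0.6120 [x] (2,5) — stop
  → r_6 = 0.6120
beam 7: φ=135°, α=75°
  cosα=0.2588 sinα=0.9659 | (1,5) | tMaxX 2.0478 tMaxY 0.7143 | tΔX 3.8637 tΔY 1.0353
    t=0.7143 [y] (1,6)
    t=1.7496 [y] (1,7)
    t=2.0478 [x] (2,7)
    t=2.7849 [y] (2,8)
    t=3.8202 [y] (2,9) — stop
  → r_7 = 3.8202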